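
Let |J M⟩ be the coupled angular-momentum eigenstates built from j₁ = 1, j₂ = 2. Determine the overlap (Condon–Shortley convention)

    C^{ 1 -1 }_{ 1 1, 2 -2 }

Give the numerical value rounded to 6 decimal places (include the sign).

j₁+j₂−J=2  J+j₁−j₂=0  J−j₁+j₂=2  j₁+j₂+J+1=5
(j₁±m₁, j₂±m₂, J±M) = (2,0,0,4,0,2)
P² = 48/5
sum k=0..0:
  [0] +1/4 = 1/4
S = 1/4
C² = P²·S² = 3/5 ; C = +0.774597

+√(3/5) = +0.774597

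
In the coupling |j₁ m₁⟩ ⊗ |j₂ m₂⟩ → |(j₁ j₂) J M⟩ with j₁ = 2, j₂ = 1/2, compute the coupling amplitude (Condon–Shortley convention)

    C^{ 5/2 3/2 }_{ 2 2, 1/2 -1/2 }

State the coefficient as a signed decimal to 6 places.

+0.447214

√[6·0!4!1!/6! · 4!0!0!1!4!1!] = √(576/5)
  +(−1)^0/∏(0,0,0,0,4,1)! = 1/24  (running 1/24)
⟨..|..⟩ = √(576/5)·(1/24) = +0.447214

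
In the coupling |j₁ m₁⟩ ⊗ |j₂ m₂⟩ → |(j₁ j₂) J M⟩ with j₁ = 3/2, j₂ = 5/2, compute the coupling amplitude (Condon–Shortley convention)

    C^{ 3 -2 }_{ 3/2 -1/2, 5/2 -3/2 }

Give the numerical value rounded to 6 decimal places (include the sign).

√[7·1!2!4!/8! · 1!2!1!4!1!5!] = √(48)
  +(−1)^0/∏(0,1,2,1,0,3)! = 1/12  (running 1/12)
  +(−1)^1/∏(1,0,1,0,1,4)! = -1/24  (running 1/24)
⟨..|..⟩ = √(48)·(1/24) = +0.288675

+0.288675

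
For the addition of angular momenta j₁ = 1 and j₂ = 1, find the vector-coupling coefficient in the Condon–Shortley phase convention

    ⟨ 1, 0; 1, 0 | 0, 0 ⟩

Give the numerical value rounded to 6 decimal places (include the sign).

√[1·2!0!0!/3! · 1!1!1!1!0!0!] = √(1/3)
  +(−1)^1/∏(1,1,0,0,0,0)! = -1  (running -1)
⟨..|..⟩ = √(1/3)·(-1) = -0.577350

−√(1/3) = -0.577350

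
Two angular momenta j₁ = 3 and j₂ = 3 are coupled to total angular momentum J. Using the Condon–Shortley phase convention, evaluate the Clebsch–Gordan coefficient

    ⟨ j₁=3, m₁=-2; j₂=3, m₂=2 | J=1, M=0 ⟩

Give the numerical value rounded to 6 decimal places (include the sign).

√[3·5!1!1!/8! · 1!5!5!1!1!1!] = √(900/7)
  +(−1)^4/∏(4,1,1,1,0,0)! = 1/24  (running 1/24)
  +(−1)^5/∏(5,0,0,0,1,1)! = -1/120  (running 1/30)
⟨..|..⟩ = √(900/7)·(1/30) = +0.377964

+0.377964  (= +√(1/7))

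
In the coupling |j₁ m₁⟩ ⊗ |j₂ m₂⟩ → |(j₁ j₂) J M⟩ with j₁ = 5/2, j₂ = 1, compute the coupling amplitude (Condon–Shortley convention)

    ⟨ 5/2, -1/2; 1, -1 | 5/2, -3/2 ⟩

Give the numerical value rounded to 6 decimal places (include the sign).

+√(16/35) ≈ +0.676123

√[6·1!4!1!/7! · 2!3!0!2!1!4!] = √(576/35)
  +(−1)^0/∏(0,1,3,0,1,1)! = 1/6  (running 1/6)
⟨..|..⟩ = √(576/35)·(1/6) = +0.676123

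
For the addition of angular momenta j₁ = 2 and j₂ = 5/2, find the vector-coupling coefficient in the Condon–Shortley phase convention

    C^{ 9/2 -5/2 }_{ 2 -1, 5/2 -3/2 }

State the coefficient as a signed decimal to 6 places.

j₁+j₂−J=0  J+j₁−j₂=4  J−j₁+j₂=5  j₁+j₂+J+1=10
(j₁±m₁, j₂±m₂, J±M) = (1,3,1,4,2,7)
P² = 11520
sum k=0..0:
  [0] +1/144 = 1/144
S = 1/144
C² = P²·S² = 5/9 ; C = +0.745356

+√(5/9) = +0.745356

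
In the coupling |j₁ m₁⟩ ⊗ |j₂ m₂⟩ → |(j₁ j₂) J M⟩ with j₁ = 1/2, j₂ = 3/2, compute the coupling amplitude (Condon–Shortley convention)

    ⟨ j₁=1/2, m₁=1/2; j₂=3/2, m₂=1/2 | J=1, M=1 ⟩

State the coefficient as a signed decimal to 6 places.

+√(1/4) = +0.500000

triangle: 1!*0!*2!/4! = 2/24
(j±m)!: 1!*0!*2!*1!*2!*0! = 4
prefactor² = (2J+1)*Δ*N² = 1
  k=0: +1/(0!*1!*0!*2!*0!*0!) = 1/2
Σ = 1/2  ⇒  CG² = 1*1/2² = 1/4
CG = +√(1/4) = +0.500000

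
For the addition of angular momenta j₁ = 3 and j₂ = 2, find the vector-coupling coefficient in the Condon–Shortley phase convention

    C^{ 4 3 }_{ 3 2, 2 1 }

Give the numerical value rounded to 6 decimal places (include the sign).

j₁+j₂−J=1  J+j₁−j₂=5  J−j₁+j₂=3  j₁+j₂+J+1=10
(j₁±m₁, j₂±m₂, J±M) = (5,1,3,1,7,1)
P² = 6480
sum k=0..1:
  [0] +1/144 = 1/144
  [1] −1/240 = -1/240
S = 1/360
C² = P²·S² = 1/20 ; C = +0.223607

+√(1/20) ≈ +0.223607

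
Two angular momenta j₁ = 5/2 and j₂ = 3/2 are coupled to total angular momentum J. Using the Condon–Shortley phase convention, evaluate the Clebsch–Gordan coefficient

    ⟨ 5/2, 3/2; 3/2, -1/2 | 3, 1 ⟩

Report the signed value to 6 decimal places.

+0.639010  (= +√(49/120))

√[7·1!4!2!/8! · 4!1!1!2!4!2!] = √(96/5)
  +(−1)^0/∏(0,1,1,1,3,1)! = 1/6  (running 1/6)
  +(−1)^1/∏(1,0,0,0,4,2)! = -1/48  (running 7/48)
⟨..|..⟩ = √(96/5)·(7/48) = +0.639010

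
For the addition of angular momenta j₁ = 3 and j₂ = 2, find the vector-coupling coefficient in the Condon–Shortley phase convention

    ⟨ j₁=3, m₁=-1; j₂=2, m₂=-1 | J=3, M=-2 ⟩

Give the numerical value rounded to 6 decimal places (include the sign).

-0.500000

j₁+j₂−J=2  J+j₁−j₂=4  J−j₁+j₂=2  j₁+j₂+J+1=9
(j₁±m₁, j₂±m₂, J±M) = (2,4,1,3,1,5)
P² = 64
sum k=0..1:
  [0] +1/48 = 1/48
  [1] −1/12 = -1/12
S = -1/16
C² = P²·S² = 1/4 ; C = -0.500000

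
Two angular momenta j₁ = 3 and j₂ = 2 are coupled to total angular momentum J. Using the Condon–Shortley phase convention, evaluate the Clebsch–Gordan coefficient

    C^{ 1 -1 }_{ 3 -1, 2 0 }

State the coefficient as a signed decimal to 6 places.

triangle: 4!*2!*0!/7! = 48/5040
(j±m)!: 2!*4!*2!*2!*0!*2! = 384
prefactor² = (2J+1)*Δ*N² = 384/35
  k=2: +1/(2!*2!*2!*0!*0!*0!) = 1/8
Σ = 1/8  ⇒  CG² = 384/35*1/8² = 6/35
CG = +√(6/35) = +0.414039

+0.414039  (= +√(6/35))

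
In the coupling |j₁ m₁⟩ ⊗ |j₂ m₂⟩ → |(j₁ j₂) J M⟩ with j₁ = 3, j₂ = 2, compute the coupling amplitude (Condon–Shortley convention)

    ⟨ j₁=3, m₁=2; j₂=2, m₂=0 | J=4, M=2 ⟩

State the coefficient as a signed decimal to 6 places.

√[9·1!5!3!/10! · 5!1!2!2!6!2!] = √(8640/7)
  +(−1)^0/∏(0,1,1,2,4,1)! = 1/48  (running 1/48)
  +(−1)^1/∏(1,0,0,1,5,2)! = -1/240  (running 1/60)
⟨..|..⟩ = √(8640/7)·(1/60) = +0.585540

+√(12/35) ≈ +0.585540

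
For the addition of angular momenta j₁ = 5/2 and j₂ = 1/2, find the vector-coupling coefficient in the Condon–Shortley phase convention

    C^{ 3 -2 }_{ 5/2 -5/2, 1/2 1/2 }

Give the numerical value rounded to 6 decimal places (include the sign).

+0.408248  (= +√(1/6))

√[7·0!5!1!/7! · 0!5!1!0!1!5!] = √(2400)
  +(−1)^0/∏(0,0,5,1,0,0)! = 1/120  (running 1/120)
⟨..|..⟩ = √(2400)·(1/120) = +0.408248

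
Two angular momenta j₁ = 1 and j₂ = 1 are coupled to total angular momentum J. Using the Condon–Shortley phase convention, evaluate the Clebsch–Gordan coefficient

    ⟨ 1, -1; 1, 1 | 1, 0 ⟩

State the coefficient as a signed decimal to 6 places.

√[3·1!1!1!/4! · 0!2!2!0!1!1!] = √(1/2)
  +(−1)^1/∏(1,0,1,1,0,0)! = -1  (running -1)
⟨..|..⟩ = √(1/2)·(-1) = -0.707107

-0.707107  (= −√(1/2))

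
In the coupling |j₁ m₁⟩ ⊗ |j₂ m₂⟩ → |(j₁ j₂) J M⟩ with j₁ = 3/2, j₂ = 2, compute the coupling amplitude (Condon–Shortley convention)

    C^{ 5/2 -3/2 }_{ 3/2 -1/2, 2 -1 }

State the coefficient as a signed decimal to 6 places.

triangle: 1!*2!*3!/7! = 12/5040
(j±m)!: 1!*2!*1!*3!*1!*4! = 288
prefactor² = (2J+1)*Δ*N² = 144/35
  k=0: +1/(0!*1!*2!*1!*0!*2!) = 1/4
  k=1: −1/(1!*0!*1!*0!*1!*3!) = -1/6
Σ = 1/12  ⇒  CG² = 144/35*1/12² = 1/35
CG = +√(1/35) = +0.169031

+0.169031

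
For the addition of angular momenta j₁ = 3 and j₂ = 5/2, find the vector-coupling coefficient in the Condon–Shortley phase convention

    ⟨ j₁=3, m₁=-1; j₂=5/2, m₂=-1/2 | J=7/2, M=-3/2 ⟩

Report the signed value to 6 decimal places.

√[8·2!4!3!/10! · 2!4!2!3!2!5!] = √(3072/35)
  +(−1)^0/∏(0,2,4,2,0,1)! = 1/96  (running 1/96)
  +(−1)^1/∏(1,1,3,1,1,2)! = -1/12  (running -7/96)
  +(−1)^2/∏(2,0,2,0,2,3)! = 1/48  (running -5/96)
⟨..|..⟩ = √(3072/35)·(-5/96) = -0.487950

−√(5/21) ≈ -0.487950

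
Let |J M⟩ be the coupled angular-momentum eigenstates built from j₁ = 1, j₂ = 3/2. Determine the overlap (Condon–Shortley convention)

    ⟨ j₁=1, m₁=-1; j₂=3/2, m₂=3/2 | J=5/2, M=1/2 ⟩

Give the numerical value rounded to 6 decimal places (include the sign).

+0.316228  (= +√(1/10))

triangle: 0!·2!·3!/6! = 12/720
(j±m)!: 0!·2!·3!·0!·3!·2! = 144
prefactor² = (2J+1)·Δ·N² = 72/5
  k=0: +1/(0!·0!·2!·3!·0!·0!) = 1/12
Σ = 1/12  ⇒  CG² = 72/5·1/12² = 1/10
CG = +√(1/10) = +0.316228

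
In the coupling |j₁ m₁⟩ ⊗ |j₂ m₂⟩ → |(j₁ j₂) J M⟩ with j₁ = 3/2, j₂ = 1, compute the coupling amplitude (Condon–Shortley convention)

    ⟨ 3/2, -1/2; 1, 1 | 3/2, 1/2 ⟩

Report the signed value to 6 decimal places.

-0.730297

√[4·1!2!1!/5! · 1!2!2!0!2!1!] = √(8/15)
  +(−1)^1/∏(1,0,1,1,1,0)! = -1  (running -1)
⟨..|..⟩ = √(8/15)·(-1) = -0.730297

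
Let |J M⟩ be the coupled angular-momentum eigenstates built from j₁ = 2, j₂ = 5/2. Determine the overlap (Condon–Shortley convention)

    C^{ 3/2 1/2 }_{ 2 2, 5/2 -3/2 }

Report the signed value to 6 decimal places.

+√(32/105) = +0.552052

triangle: 3!×1!×2!/7! = 12/5040
(j±m)!: 4!×0!×1!×4!×2!×1! = 1152
prefactor² = (2J+1)×Δ×N² = 384/35
  k=0: +1/(0!×3!×0!×1!×1!×1!) = 1/6
Σ = 1/6  ⇒  CG² = 384/35×1/6² = 32/105
CG = +√(32/105) = +0.552052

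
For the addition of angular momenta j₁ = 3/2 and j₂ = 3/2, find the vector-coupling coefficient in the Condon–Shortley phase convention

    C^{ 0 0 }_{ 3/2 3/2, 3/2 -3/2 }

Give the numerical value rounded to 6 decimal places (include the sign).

+0.500000  (= +√(1/4))

√[1·3!0!0!/4! · 3!0!0!3!0!0!] = √(9)
  +(−1)^0/∏(0,3,0,0,0,0)! = 1/6  (running 1/6)
⟨..|..⟩ = √(9)·(1/6) = +0.500000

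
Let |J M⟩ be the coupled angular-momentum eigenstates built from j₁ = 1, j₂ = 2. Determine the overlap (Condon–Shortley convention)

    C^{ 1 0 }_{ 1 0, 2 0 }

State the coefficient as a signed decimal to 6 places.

j₁+j₂−J=2  J+j₁−j₂=0  J−j₁+j₂=2  j₁+j₂+J+1=5
(j₁±m₁, j₂±m₂, J±M) = (1,1,2,2,1,1)
P² = 2/5
sum k=1..1:
  [1] −1/1 = -1
S = -1
C² = P²·S² = 2/5 ; C = -0.632456

−√(2/5) = -0.632456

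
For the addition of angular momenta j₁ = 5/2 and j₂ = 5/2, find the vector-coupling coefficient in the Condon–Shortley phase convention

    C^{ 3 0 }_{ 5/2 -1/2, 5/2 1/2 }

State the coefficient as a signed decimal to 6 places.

triangle: 2!×3!×3!/9! = 72/362880
(j±m)!: 2!×3!×3!×2!×3!×3! = 5184
prefactor² = (2J+1)×Δ×N² = 36/5
  k=0: +1/(0!×2!×3!×3!×0!×0!) = 1/72
  k=1: −1/(1!×1!×2!×2!×1!×1!) = -1/4
  k=2: +1/(2!×0!×1!×1!×2!×2!) = 1/8
Σ = -1/9  ⇒  CG² = 36/5×(-1/9)² = 4/45
CG = −√(4/45) = -0.298142

−√(4/45) = -0.298142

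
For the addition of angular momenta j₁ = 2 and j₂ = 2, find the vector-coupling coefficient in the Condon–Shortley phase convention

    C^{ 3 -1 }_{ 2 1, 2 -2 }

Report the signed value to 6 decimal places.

√[7·1!3!3!/8! · 3!1!0!4!2!4!] = √(216/5)
  +(−1)^0/∏(0,1,1,0,2,3)! = 1/12  (running 1/12)
⟨..|..⟩ = √(216/5)·(1/12) = +0.547723

+√(3/10) ≈ +0.547723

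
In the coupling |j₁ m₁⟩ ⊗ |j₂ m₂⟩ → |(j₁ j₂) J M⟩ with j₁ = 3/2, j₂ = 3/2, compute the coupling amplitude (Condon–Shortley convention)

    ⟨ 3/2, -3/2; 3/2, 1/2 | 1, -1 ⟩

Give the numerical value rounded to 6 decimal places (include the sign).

√[3·2!1!1!/5! · 0!3!2!1!0!2!] = √(6/5)
  +(−1)^2/∏(2,0,1,0,0,1)! = 1/2  (running 1/2)
⟨..|..⟩ = √(6/5)·(1/2) = +0.547723

+√(3/10) ≈ +0.547723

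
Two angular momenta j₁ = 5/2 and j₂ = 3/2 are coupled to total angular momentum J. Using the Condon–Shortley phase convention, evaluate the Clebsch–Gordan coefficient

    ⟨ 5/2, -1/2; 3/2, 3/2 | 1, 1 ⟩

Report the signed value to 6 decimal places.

-0.223607

triangle: 3!·2!·0!/6! = 12/720
(j±m)!: 2!·3!·3!·0!·2!·0! = 144
prefactor² = (2J+1)·Δ·N² = 36/5
  k=3: −1/(3!·0!·0!·0!·2!·0!) = -1/12
Σ = -1/12  ⇒  CG² = 36/5·(-1/12)² = 1/20
CG = −√(1/20) = -0.223607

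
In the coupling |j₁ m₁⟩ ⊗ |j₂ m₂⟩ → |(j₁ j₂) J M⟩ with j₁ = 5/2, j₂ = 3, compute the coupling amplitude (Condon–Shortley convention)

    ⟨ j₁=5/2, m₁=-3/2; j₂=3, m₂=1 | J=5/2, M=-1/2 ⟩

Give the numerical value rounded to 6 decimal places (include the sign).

j₁+j₂−J=3  J+j₁−j₂=2  J−j₁+j₂=3  j₁+j₂+J+1=9
(j₁±m₁, j₂±m₂, J±M) = (1,4,4,2,2,3)
P² = 576/35
sum k=2..3:
  [2] +1/8 = 1/8
  [3] −1/12 = -1/12
S = 1/24
C² = P²·S² = 1/35 ; C = +0.169031

+√(1/35) ≈ +0.169031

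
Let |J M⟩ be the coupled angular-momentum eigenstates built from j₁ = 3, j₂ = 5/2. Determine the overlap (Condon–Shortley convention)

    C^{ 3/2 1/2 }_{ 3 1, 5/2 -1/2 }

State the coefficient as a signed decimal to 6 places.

-0.097590  (= −√(1/105))

triangle: 4!×2!×1!/8! = 48/40320
(j±m)!: 4!×2!×2!×3!×2!×1! = 1152
prefactor² = (2J+1)×Δ×N² = 192/35
  k=1: −1/(1!×3!×1!×1!×1!×0!) = -1/6
  k=2: +1/(2!×2!×0!×0!×2!×1!) = 1/8
Σ = -1/24  ⇒  CG² = 192/35×(-1/24)² = 1/105
CG = −√(1/105) = -0.097590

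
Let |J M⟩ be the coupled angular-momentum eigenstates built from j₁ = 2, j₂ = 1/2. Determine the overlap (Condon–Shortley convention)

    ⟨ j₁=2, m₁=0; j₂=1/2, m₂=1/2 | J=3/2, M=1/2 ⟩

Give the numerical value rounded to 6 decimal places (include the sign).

−√(2/5) = -0.632456

√[4·1!3!0!/5! · 2!2!1!0!2!1!] = √(8/5)
  +(−1)^1/∏(1,0,1,0,2,0)! = -1/2  (running -1/2)
⟨..|..⟩ = √(8/5)·(-1/2) = -0.632456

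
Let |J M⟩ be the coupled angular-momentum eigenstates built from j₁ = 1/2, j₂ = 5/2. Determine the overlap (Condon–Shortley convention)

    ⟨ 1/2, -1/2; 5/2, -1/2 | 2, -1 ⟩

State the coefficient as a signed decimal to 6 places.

j₁+j₂−J=1  J+j₁−j₂=0  J−j₁+j₂=4  j₁+j₂+J+1=6
(j₁±m₁, j₂±m₂, J±M) = (0,1,2,3,1,3)
P² = 12
sum k=1..1:
  [1] −1/6 = -1/6
S = -1/6
C² = P²·S² = 1/3 ; C = -0.577350

-0.577350  (= −√(1/3))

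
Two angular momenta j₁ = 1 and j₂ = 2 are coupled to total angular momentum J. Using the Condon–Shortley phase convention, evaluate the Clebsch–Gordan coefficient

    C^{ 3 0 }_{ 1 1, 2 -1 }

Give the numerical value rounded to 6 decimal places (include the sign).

+√(1/5) = +0.447214

√[7·0!2!4!/7! · 2!0!1!3!3!3!] = √(144/5)
  +(−1)^0/∏(0,0,0,1,2,3)! = 1/12  (running 1/12)
⟨..|..⟩ = √(144/5)·(1/12) = +0.447214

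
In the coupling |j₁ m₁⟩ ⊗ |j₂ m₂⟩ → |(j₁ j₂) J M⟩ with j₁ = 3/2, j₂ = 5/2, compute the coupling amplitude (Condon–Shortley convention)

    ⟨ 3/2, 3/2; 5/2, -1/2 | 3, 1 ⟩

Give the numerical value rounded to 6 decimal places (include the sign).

+0.670820

√[7·1!2!4!/8! · 3!0!2!3!4!2!] = √(144/5)
  +(−1)^0/∏(0,1,0,2,2,2)! = 1/8  (running 1/8)
⟨..|..⟩ = √(144/5)·(1/8) = +0.670820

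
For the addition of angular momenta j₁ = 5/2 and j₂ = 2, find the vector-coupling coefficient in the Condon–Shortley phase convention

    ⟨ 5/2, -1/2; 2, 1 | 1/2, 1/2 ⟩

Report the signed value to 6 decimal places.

triangle: 4!·1!·0!/6! = 24/720
(j±m)!: 2!·3!·3!·1!·1!·0! = 72
prefactor² = (2J+1)·Δ·N² = 24/5
  k=3: −1/(3!·1!·0!·0!·1!·0!) = -1/6
Σ = -1/6  ⇒  CG² = 24/5·(-1/6)² = 2/15
CG = −√(2/15) = -0.365148

-0.365148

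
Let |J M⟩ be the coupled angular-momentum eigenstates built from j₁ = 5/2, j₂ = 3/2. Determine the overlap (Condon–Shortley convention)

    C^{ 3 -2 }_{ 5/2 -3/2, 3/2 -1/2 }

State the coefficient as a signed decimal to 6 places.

triangle: 1!×4!×2!/8! = 48/40320
(j±m)!: 1!×4!×1!×2!×1!×5! = 5760
prefactor² = (2J+1)×Δ×N² = 48
  k=0: +1/(0!×1!×4!×1!×0!×1!) = 1/24
  k=1: −1/(1!×0!×3!×0!×1!×2!) = -1/12
Σ = -1/24  ⇒  CG² = 48×(-1/24)² = 1/12
CG = −√(1/12) = -0.288675

−√(1/12) = -0.288675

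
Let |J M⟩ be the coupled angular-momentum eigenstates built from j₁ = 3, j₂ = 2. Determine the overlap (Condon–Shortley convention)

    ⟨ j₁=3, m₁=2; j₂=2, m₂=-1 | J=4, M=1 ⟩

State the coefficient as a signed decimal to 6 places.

+√(7/20) ≈ +0.591608

triangle: 1!×5!×3!/10! = 720/3628800
(j±m)!: 5!×1!×1!×3!×5!×3! = 518400
prefactor² = (2J+1)×Δ×N² = 6480/7
  k=0: +1/(0!×1!×1!×1!×4!×2!) = 1/48
  k=1: −1/(1!×0!×0!×0!×5!×3!) = -1/720
Σ = 7/360  ⇒  CG² = 6480/7×7/360² = 7/20
CG = +√(7/20) = +0.591608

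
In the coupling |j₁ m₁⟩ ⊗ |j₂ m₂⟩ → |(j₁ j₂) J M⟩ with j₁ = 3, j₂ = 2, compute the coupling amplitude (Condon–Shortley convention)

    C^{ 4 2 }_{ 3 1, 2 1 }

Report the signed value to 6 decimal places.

-0.188982

j₁+j₂−J=1  J+j₁−j₂=5  J−j₁+j₂=3  j₁+j₂+J+1=10
(j₁±m₁, j₂±m₂, J±M) = (4,2,3,1,6,2)
P² = 5184/7
sum k=0..1:
  [0] +1/72 = 1/72
  [1] −1/48 = -1/48
S = -1/144
C² = P²·S² = 1/28 ; C = -0.188982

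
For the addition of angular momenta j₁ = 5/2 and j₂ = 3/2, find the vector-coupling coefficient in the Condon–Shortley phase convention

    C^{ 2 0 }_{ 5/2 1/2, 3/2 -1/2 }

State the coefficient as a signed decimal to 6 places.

√[5·2!3!1!/7! · 3!2!1!2!2!2!] = √(8/7)
  +(−1)^0/∏(0,2,2,1,1,0)! = 1/4  (running 1/4)
  +(−1)^1/∏(1,1,1,0,2,1)! = -1/2  (running -1/4)
⟨..|..⟩ = √(8/7)·(-1/4) = -0.267261

-0.267261  (= −√(1/14))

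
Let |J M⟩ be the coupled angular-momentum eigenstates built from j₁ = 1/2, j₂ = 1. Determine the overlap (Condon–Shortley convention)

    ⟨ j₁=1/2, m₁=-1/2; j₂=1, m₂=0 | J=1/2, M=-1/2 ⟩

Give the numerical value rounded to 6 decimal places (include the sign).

√[2·1!0!1!/3! · 0!1!1!1!0!1!] = √(1/3)
  +(−1)^1/∏(1,0,0,0,0,1)! = -1  (running -1)
⟨..|..⟩ = √(1/3)·(-1) = -0.577350

−√(1/3) ≈ -0.577350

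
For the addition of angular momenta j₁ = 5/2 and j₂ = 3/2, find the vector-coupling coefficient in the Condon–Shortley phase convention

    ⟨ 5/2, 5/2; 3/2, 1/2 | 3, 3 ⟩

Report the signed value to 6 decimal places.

triangle: 1!*4!*2!/8! = 48/40320
(j±m)!: 5!*0!*2!*1!*6!*0! = 172800
prefactor² = (2J+1)*Δ*N² = 1440
  k=0: +1/(0!*1!*0!*2!*4!*0!) = 1/48
Σ = 1/48  ⇒  CG² = 1440*1/48² = 5/8
CG = +√(5/8) = +0.790569

+√(5/8) = +0.790569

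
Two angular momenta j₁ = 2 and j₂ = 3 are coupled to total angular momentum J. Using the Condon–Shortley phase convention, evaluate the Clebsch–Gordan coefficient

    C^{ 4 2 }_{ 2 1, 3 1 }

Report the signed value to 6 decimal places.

j₁+j₂−J=1  J+j₁−j₂=3  J−j₁+j₂=5  j₁+j₂+J+1=10
(j₁±m₁, j₂±m₂, J±M) = (3,1,4,2,6,2)
P² = 5184/7
sum k=0..1:
  [0] +1/48 = 1/48
  [1] −1/72 = -1/72
S = 1/144
C² = P²·S² = 1/28 ; C = +0.188982

+0.188982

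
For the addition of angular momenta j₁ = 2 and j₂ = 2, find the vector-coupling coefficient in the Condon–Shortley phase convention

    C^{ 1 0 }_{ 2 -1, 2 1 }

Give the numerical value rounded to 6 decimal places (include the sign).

+0.316228  (= +√(1/10))

√[3·3!1!1!/6! · 1!3!3!1!1!1!] = √(9/10)
  +(−1)^2/∏(2,1,1,1,0,0)! = 1/2  (running 1/2)
  +(−1)^3/∏(3,0,0,0,1,1)! = -1/6  (running 1/3)
⟨..|..⟩ = √(9/10)·(1/3) = +0.316228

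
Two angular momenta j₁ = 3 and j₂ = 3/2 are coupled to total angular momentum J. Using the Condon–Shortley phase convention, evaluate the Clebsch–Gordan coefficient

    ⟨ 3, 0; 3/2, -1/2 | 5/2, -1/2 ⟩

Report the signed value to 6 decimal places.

√[6·2!4!1!/8! · 3!3!1!2!2!3!] = √(216/35)
  +(−1)^0/∏(0,2,3,1,1,0)! = 1/12  (running 1/12)
  +(−1)^1/∏(1,1,2,0,2,1)! = -1/4  (running -1/6)
⟨..|..⟩ = √(216/35)·(-1/6) = -0.414039

−√(6/35) = -0.414039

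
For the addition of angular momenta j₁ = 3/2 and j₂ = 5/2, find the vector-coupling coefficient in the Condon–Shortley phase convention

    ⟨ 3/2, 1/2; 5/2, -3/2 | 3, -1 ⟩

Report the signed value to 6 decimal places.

j₁+j₂−J=1  J+j₁−j₂=2  J−j₁+j₂=4  j₁+j₂+J+1=8
(j₁±m₁, j₂±m₂, J±M) = (2,1,1,4,2,4)
P² = 96/5
sum k=0..1:
  [0] +1/6 = 1/6
  [1] −1/48 = -1/48
S = 7/48
C² = P²·S² = 49/120 ; C = +0.639010

+√(49/120) ≈ +0.639010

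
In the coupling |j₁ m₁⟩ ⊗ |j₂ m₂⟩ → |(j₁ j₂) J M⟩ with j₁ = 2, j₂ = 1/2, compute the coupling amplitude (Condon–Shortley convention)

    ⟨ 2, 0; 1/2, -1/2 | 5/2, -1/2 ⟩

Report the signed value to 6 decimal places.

j₁+j₂−J=0  J+j₁−j₂=4  J−j₁+j₂=1  j₁+j₂+J+1=6
(j₁±m₁, j₂±m₂, J±M) = (2,2,0,1,2,3)
P² = 48/5
sum k=0..0:
  [0] +1/4 = 1/4
S = 1/4
C² = P²·S² = 3/5 ; C = +0.774597

+√(3/5) ≈ +0.774597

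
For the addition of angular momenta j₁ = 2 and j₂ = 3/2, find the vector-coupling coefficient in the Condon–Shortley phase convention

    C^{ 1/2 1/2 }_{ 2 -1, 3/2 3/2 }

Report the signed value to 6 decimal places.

triangle: 3!*1!*0!/5! = 6/120
(j±m)!: 1!*3!*3!*0!*1!*0! = 36
prefactor² = (2J+1)*Δ*N² = 18/5
  k=3: −1/(3!*0!*0!*0!*1!*0!) = -1/6
Σ = -1/6  ⇒  CG² = 18/5*(-1/6)² = 1/10
CG = −√(1/10) = -0.316228

−√(1/10) ≈ -0.316228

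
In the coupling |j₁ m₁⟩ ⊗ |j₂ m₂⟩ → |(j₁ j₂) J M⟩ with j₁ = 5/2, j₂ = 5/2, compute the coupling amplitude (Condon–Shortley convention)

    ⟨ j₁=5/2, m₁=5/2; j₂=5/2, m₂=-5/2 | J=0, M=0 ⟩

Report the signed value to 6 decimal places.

+0.408248

√[1·5!0!0!/6! · 5!0!0!5!0!0!] = √(2400)
  +(−1)^0/∏(0,5,0,0,0,0)! = 1/120  (running 1/120)
⟨..|..⟩ = √(2400)·(1/120) = +0.408248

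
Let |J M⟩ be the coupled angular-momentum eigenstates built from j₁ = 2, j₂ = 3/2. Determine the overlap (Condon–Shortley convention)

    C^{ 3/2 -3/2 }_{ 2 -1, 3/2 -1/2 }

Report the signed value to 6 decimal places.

-0.632456

j₁+j₂−J=2  J+j₁−j₂=2  J−j₁+j₂=1  j₁+j₂+J+1=6
(j₁±m₁, j₂±m₂, J±M) = (1,3,1,2,0,3)
P² = 8/5
sum k=1..1:
  [1] −1/2 = -1/2
S = -1/2
C² = P²·S² = 2/5 ; C = -0.632456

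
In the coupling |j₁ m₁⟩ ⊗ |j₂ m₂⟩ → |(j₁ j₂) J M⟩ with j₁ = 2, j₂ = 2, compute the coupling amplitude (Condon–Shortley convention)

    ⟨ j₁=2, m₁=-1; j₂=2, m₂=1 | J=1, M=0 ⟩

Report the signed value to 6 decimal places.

√[3·3!1!1!/6! · 1!3!3!1!1!1!] = √(9/10)
  +(−1)^2/∏(2,1,1,1,0,0)! = 1/2  (running 1/2)
  +(−1)^3/∏(3,0,0,0,1,1)! = -1/6  (running 1/3)
⟨..|..⟩ = √(9/10)·(1/3) = +0.316228

+0.316228  (= +√(1/10))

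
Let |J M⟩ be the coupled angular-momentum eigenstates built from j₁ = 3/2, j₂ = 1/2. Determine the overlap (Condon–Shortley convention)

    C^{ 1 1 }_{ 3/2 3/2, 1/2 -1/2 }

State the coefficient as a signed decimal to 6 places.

+0.866025  (= +√(3/4))

triangle: 1!·2!·0!/4! = 2/24
(j±m)!: 3!·0!·0!·1!·2!·0! = 12
prefactor² = (2J+1)·Δ·N² = 3
  k=0: +1/(0!·1!·0!·0!·2!·0!) = 1/2
Σ = 1/2  ⇒  CG² = 3·1/2² = 3/4
CG = +√(3/4) = +0.866025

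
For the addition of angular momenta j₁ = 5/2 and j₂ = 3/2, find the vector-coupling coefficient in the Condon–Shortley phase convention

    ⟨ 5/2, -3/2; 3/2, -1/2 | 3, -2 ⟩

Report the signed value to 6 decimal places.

-0.288675

j₁+j₂−J=1  J+j₁−j₂=4  J−j₁+j₂=2  j₁+j₂+J+1=8
(j₁±m₁, j₂±m₂, J±M) = (1,4,1,2,1,5)
P² = 48
sum k=0..1:
  [0] +1/24 = 1/24
  [1] −1/12 = -1/12
S = -1/24
C² = P²·S² = 1/12 ; C = -0.288675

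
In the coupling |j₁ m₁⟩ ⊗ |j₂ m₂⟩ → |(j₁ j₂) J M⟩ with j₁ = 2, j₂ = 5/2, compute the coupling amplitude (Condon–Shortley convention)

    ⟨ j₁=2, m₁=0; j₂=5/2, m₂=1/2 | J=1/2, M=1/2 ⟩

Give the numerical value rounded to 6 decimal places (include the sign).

+0.447214  (= +√(1/5))

√[2·4!0!1!/6! · 2!2!3!2!1!0!] = √(16/5)
  +(−1)^2/∏(2,2,0,1,0,0)! = 1/4  (running 1/4)
⟨..|..⟩ = √(16/5)·(1/4) = +0.447214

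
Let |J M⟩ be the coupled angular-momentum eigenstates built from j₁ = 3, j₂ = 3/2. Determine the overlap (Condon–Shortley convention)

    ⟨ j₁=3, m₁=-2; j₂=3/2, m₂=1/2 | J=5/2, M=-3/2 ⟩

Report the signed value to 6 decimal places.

triangle: 2!*4!*1!/8! = 48/40320
(j±m)!: 1!*5!*2!*1!*1!*4! = 5760
prefactor² = (2J+1)*Δ*N² = 288/7
  k=1: −1/(1!*1!*4!*1!*0!*0!) = -1/24
  k=2: +1/(2!*0!*3!*0!*1!*1!) = 1/12
Σ = 1/24  ⇒  CG² = 288/7*1/24² = 1/14
CG = +√(1/14) = +0.267261

+0.267261  (= +√(1/14))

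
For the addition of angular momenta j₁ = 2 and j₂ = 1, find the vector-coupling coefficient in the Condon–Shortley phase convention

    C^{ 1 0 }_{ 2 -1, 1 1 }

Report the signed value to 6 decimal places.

+0.547723  (= +√(3/10))

j₁+j₂−J=2  J+j₁−j₂=2  J−j₁+j₂=0  j₁+j₂+J+1=5
(j₁±m₁, j₂±m₂, J±M) = (1,3,2,0,1,1)
P² = 6/5
sum k=2..2:
  [2] +1/2 = 1/2
S = 1/2
C² = P²·S² = 3/10 ; C = +0.547723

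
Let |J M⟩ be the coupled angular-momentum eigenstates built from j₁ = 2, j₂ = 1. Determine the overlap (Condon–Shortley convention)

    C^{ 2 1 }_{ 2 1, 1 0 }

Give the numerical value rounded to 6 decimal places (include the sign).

+0.408248

triangle: 1!×3!×1!/6! = 6/720
(j±m)!: 3!×1!×1!×1!×3!×1! = 36
prefactor² = (2J+1)×Δ×N² = 3/2
  k=0: +1/(0!×1!×1!×1!×2!×0!) = 1/2
  k=1: −1/(1!×0!×0!×0!×3!×1!) = -1/6
Σ = 1/3  ⇒  CG² = 3/2×1/3² = 1/6
CG = +√(1/6) = +0.408248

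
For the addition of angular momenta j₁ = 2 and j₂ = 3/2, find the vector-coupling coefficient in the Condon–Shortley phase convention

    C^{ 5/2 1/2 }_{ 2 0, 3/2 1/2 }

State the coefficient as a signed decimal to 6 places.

√[6·1!3!2!/7! · 2!2!2!1!3!2!] = √(48/35)
  +(−1)^0/∏(0,1,2,2,1,0)! = 1/4  (running 1/4)
  +(−1)^1/∏(1,0,1,1,2,1)! = -1/2  (running -1/4)
⟨..|..⟩ = √(48/35)·(-1/4) = -0.292770

-0.292770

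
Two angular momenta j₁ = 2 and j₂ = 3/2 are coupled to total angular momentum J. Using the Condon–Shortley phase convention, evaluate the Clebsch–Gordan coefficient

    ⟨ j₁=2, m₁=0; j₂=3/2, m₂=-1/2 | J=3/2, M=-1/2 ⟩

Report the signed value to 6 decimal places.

-0.447214

j₁+j₂−J=2  J+j₁−j₂=2  J−j₁+j₂=1  j₁+j₂+J+1=6
(j₁±m₁, j₂±m₂, J±M) = (2,2,1,2,1,2)
P² = 16/45
sum k=0..1:
  [0] +1/4 = 1/4
  [1] −1/1 = -1
S = -3/4
C² = P²·S² = 1/5 ; C = -0.447214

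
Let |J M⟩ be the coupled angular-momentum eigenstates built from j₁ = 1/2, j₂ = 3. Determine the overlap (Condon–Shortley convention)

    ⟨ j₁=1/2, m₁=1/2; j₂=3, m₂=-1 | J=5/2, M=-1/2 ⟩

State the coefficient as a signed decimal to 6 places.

√[6·1!0!5!/7! · 1!0!2!4!2!3!] = √(576/7)
  +(−1)^0/∏(0,1,0,2,0,3)! = 1/12  (running 1/12)
⟨..|..⟩ = √(576/7)·(1/12) = +0.755929

+0.755929  (= +√(4/7))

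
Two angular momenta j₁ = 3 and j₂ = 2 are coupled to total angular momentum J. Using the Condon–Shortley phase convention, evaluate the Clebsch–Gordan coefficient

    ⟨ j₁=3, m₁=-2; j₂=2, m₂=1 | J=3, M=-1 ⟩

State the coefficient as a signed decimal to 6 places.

+√(1/4) ≈ +0.500000

j₁+j₂−J=2  J+j₁−j₂=4  J−j₁+j₂=2  j₁+j₂+J+1=9
(j₁±m₁, j₂±m₂, J±M) = (1,5,3,1,2,4)
P² = 64
sum k=1..2:
  [1] −1/48 = -1/48
  [2] +1/12 = 1/12
S = 1/16
C² = P²·S² = 1/4 ; C = +0.500000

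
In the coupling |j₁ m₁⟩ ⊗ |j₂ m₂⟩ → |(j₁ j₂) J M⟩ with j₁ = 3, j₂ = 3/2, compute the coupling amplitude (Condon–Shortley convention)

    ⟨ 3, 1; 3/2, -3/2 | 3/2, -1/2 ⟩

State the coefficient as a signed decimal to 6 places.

+√(4/35) = +0.338062

triangle: 3!×3!×0!/7! = 36/5040
(j±m)!: 4!×2!×0!×3!×1!×2! = 576
prefactor² = (2J+1)×Δ×N² = 576/35
  k=0: +1/(0!×3!×2!×0!×1!×0!) = 1/12
Σ = 1/12  ⇒  CG² = 576/35×1/12² = 4/35
CG = +√(4/35) = +0.338062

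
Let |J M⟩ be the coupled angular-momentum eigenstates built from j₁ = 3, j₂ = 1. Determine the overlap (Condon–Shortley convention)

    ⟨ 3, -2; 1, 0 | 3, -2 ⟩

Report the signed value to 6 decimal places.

−√(1/3) = -0.577350

j₁+j₂−J=1  J+j₁−j₂=5  J−j₁+j₂=1  j₁+j₂+J+1=8
(j₁±m₁, j₂±m₂, J±M) = (1,5,1,1,1,5)
P² = 300
sum k=0..1:
  [0] +1/120 = 1/120
  [1] −1/24 = -1/24
S = -1/30
C² = P²·S² = 1/3 ; C = -0.577350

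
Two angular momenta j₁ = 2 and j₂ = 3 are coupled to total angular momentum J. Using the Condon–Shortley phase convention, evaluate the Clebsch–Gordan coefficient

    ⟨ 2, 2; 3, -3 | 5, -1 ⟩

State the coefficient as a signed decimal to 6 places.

+√(1/210) = +0.069007

√[11·0!4!6!/11! · 4!0!0!6!4!6!] = √(9953280/7)
  +(−1)^0/∏(0,0,0,0,4,6)! = 1/17280  (running 1/17280)
⟨..|..⟩ = √(9953280/7)·(1/17280) = +0.069007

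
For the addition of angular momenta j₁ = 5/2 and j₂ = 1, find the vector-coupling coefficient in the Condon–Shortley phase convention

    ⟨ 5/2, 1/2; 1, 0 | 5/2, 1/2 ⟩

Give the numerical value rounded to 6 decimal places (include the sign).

triangle: 1!×4!×1!/7! = 24/5040
(j±m)!: 3!×2!×1!×1!×3!×2! = 144
prefactor² = (2J+1)×Δ×N² = 144/35
  k=0: +1/(0!×1!×2!×1!×2!×0!) = 1/4
  k=1: −1/(1!×0!×1!×0!×3!×1!) = -1/6
Σ = 1/12  ⇒  CG² = 144/35×1/12² = 1/35
CG = +√(1/35) = +0.169031

+0.169031  (= +√(1/35))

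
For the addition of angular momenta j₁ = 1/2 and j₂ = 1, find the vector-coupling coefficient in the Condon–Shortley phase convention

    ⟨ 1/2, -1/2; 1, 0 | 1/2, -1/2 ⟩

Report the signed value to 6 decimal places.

-0.577350

triangle: 1!·0!·1!/3! = 1/6
(j±m)!: 0!·1!·1!·1!·0!·1! = 1
prefactor² = (2J+1)·Δ·N² = 1/3
  k=1: −1/(1!·0!·0!·0!·0!·1!) = -1
Σ = -1  ⇒  CG² = 1/3·(-1)² = 1/3
CG = −√(1/3) = -0.577350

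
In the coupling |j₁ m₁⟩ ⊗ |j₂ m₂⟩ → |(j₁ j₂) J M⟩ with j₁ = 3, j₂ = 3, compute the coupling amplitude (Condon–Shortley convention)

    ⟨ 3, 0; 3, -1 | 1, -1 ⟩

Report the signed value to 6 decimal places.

triangle: 5!*1!*1!/8! = 120/40320
(j±m)!: 3!*3!*2!*4!*0!*2! = 3456
prefactor² = (2J+1)*Δ*N² = 216/7
  k=2: +1/(2!*3!*1!*0!*0!*1!) = 1/12
Σ = 1/12  ⇒  CG² = 216/7*1/12² = 3/14
CG = +√(3/14) = +0.462910

+0.462910  (= +√(3/14))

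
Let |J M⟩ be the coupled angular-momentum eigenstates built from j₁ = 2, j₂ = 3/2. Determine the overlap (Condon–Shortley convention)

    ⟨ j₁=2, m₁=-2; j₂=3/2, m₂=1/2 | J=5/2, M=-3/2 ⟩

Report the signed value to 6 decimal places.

triangle: 1!*3!*2!/7! = 12/5040
(j±m)!: 0!*4!*2!*1!*1!*4! = 1152
prefactor² = (2J+1)*Δ*N² = 576/35
  k=1: −1/(1!*0!*3!*1!*0!*1!) = -1/6
Σ = -1/6  ⇒  CG² = 576/35*(-1/6)² = 16/35
CG = −√(16/35) = -0.676123

-0.676123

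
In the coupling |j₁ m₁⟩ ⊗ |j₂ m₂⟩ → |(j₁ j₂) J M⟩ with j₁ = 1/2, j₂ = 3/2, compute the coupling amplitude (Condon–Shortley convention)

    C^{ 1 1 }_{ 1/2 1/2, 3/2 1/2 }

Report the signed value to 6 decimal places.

+0.500000

triangle: 1!×0!×2!/4! = 2/24
(j±m)!: 1!×0!×2!×1!×2!×0! = 4
prefactor² = (2J+1)×Δ×N² = 1
  k=0: +1/(0!×1!×0!×2!×0!×0!) = 1/2
Σ = 1/2  ⇒  CG² = 1×1/2² = 1/4
CG = +√(1/4) = +0.500000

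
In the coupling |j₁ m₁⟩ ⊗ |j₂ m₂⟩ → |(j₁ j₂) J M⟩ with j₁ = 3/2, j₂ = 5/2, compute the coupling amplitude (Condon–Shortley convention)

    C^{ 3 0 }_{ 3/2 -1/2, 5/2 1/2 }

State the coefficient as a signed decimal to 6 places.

-0.447214

triangle: 1!*2!*4!/8! = 48/40320
(j±m)!: 1!*2!*3!*2!*3!*3! = 864
prefactor² = (2J+1)*Δ*N² = 36/5
  k=0: +1/(0!*1!*2!*3!*0!*1!) = 1/12
  k=1: −1/(1!*0!*1!*2!*1!*2!) = -1/4
Σ = -1/6  ⇒  CG² = 36/5*(-1/6)² = 1/5
CG = −√(1/5) = -0.447214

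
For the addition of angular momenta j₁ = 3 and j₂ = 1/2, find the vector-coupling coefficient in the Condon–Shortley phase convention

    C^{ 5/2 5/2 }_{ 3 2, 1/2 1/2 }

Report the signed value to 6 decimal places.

√[6·1!5!0!/7! · 5!1!1!0!5!0!] = √(14400/7)
  +(−1)^1/∏(1,0,0,0,5,0)! = -1/120  (running -1/120)
⟨..|..⟩ = √(14400/7)·(-1/120) = -0.377964

−√(1/7) ≈ -0.377964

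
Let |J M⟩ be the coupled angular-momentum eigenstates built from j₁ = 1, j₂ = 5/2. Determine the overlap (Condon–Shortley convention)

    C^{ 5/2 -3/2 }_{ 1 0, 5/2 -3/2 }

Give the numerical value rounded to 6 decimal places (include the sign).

triangle: 1!×1!×4!/7! = 24/5040
(j±m)!: 1!×1!×1!×4!×1!×4! = 576
prefactor² = (2J+1)×Δ×N² = 576/35
  k=0: +1/(0!×1!×1!×1!×0!×3!) = 1/6
  k=1: −1/(1!×0!×0!×0!×1!×4!) = -1/24
Σ = 1/8  ⇒  CG² = 576/35×1/8² = 9/35
CG = +√(9/35) = +0.507093

+√(9/35) ≈ +0.507093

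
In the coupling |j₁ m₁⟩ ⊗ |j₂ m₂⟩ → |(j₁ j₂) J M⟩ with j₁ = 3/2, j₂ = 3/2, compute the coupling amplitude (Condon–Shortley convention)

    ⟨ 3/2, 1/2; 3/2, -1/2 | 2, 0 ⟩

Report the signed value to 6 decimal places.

√[5·1!2!2!/6! · 2!1!1!2!2!2!] = √(4/9)
  +(−1)^0/∏(0,1,1,1,1,1)! = 1  (running 1)
  +(−1)^1/∏(1,0,0,0,2,2)! = -1/4  (running 3/4)
⟨..|..⟩ = √(4/9)·(3/4) = +0.500000

+0.500000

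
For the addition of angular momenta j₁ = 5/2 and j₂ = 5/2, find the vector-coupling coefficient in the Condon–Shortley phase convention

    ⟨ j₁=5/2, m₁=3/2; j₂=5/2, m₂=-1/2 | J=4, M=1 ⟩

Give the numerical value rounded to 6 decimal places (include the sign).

+√(5/14) ≈ +0.597614

√[9·1!4!4!/10! · 4!1!2!3!5!3!] = √(10368/35)
  +(−1)^0/∏(0,1,1,2,3,2)! = 1/24  (running 1/24)
  +(−1)^1/∏(1,0,0,1,4,3)! = -1/144  (running 5/144)
⟨..|..⟩ = √(10368/35)·(5/144) = +0.597614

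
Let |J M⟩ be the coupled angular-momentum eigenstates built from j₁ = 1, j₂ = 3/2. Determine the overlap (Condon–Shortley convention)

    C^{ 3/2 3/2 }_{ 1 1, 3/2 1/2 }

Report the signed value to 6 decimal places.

√[4·1!1!2!/5! · 2!0!2!1!3!0!] = √(8/5)
  +(−1)^0/∏(0,1,0,2,1,0)! = 1/2  (running 1/2)
⟨..|..⟩ = √(8/5)·(1/2) = +0.632456

+0.632456  (= +√(2/5))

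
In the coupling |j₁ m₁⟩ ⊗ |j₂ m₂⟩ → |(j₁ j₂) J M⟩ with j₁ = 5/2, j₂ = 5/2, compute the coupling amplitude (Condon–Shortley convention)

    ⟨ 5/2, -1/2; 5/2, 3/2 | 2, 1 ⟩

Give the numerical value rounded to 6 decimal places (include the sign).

+√(1/7) = +0.377964

j₁+j₂−J=3  J+j₁−j₂=2  J−j₁+j₂=2  j₁+j₂+J+1=8
(j₁±m₁, j₂±m₂, J±M) = (2,3,4,1,3,1)
P² = 36/7
sum k=2..3:
  [2] +1/4 = 1/4
  [3] −1/12 = -1/12
S = 1/6
C² = P²·S² = 1/7 ; C = +0.377964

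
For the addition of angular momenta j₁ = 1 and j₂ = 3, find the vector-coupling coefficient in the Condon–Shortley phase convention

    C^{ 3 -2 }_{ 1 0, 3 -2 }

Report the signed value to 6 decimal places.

√[7·1!1!5!/8! · 1!1!1!5!1!5!] = √(300)
  +(−1)^0/∏(0,1,1,1,0,4)! = 1/24  (running 1/24)
  +(−1)^1/∏(1,0,0,0,1,5)! = -1/120  (running 1/30)
⟨..|..⟩ = √(300)·(1/30) = +0.577350

+0.577350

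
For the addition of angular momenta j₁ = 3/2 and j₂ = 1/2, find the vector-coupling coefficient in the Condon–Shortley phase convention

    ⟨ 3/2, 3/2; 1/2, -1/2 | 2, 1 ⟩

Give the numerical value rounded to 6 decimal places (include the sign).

+0.500000  (= +√(1/4))

j₁+j₂−J=0  J+j₁−j₂=3  J−j₁+j₂=1  j₁+j₂+J+1=5
(j₁±m₁, j₂±m₂, J±M) = (3,0,0,1,3,1)
P² = 9
sum k=0..0:
  [0] +1/6 = 1/6
S = 1/6
C² = P²·S² = 1/4 ; C = +0.500000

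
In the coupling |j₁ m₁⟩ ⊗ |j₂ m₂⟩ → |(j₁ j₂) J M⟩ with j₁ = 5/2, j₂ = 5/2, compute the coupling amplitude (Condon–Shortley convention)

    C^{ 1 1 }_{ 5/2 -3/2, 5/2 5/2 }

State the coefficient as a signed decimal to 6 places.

+√(1/7) = +0.377964

√[3·4!1!1!/7! · 1!4!5!0!2!0!] = √(576/7)
  +(−1)^4/∏(4,0,0,1,1,0)! = 1/24  (running 1/24)
⟨..|..⟩ = √(576/7)·(1/24) = +0.377964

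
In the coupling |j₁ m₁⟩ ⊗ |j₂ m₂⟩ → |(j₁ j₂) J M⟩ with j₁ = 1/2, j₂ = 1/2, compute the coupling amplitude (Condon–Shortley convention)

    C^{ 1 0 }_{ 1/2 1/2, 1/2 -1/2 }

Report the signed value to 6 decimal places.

+√(1/2) = +0.707107

triangle: 0!×1!×1!/3! = 1/6
(j±m)!: 1!×0!×0!×1!×1!×1! = 1
prefactor² = (2J+1)×Δ×N² = 1/2
  k=0: +1/(0!×0!×0!×0!×1!×1!) = 1
Σ = 1  ⇒  CG² = 1/2×1² = 1/2
CG = +√(1/2) = +0.707107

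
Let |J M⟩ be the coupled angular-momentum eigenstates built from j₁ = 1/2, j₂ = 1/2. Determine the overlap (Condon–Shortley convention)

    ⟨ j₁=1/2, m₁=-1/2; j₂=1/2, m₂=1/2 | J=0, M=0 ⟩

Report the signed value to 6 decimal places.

−√(1/2) = -0.707107

triangle: 1!×0!×0!/2! = 1/2
(j±m)!: 0!×1!×1!×0!×0!×0! = 1
prefactor² = (2J+1)×Δ×N² = 1/2
  k=1: −1/(1!×0!×0!×0!×0!×0!) = -1
Σ = -1  ⇒  CG² = 1/2×(-1)² = 1/2
CG = −√(1/2) = -0.707107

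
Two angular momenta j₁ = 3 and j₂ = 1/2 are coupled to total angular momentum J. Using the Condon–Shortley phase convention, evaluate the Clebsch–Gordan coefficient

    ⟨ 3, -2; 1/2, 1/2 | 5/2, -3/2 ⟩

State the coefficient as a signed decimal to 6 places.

-0.845154

triangle: 1!·5!·0!/7! = 120/5040
(j±m)!: 1!·5!·1!·0!·1!·4! = 2880
prefactor² = (2J+1)·Δ·N² = 2880/7
  k=1: −1/(1!·0!·4!·0!·1!·0!) = -1/24
Σ = -1/24  ⇒  CG² = 2880/7·(-1/24)² = 5/7
CG = −√(5/7) = -0.845154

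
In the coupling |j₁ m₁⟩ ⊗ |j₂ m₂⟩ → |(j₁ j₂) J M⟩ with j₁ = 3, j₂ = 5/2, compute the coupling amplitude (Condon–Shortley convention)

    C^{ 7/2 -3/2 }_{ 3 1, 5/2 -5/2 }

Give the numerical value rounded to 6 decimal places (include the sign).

+0.617213

√[8·2!4!3!/10! · 4!2!0!5!2!5!] = √(6144/7)
  +(−1)^0/∏(0,2,2,0,2,3)! = 1/48  (running 1/48)
⟨..|..⟩ = √(6144/7)·(1/48) = +0.617213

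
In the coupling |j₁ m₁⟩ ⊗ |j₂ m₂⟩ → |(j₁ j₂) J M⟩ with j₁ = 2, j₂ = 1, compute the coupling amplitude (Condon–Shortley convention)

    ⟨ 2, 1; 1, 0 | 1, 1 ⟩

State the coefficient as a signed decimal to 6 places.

-0.547723

√[3·2!2!0!/5! · 3!1!1!1!2!0!] = √(6/5)
  +(−1)^1/∏(1,1,0,0,2,0)! = -1/2  (running -1/2)
⟨..|..⟩ = √(6/5)·(-1/2) = -0.547723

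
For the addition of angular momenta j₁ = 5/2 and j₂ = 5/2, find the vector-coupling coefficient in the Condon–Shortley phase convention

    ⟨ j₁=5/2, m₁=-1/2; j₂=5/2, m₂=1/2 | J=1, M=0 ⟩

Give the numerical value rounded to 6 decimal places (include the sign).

+0.119523

j₁+j₂−J=4  J+j₁−j₂=1  J−j₁+j₂=1  j₁+j₂+J+1=7
(j₁±m₁, j₂±m₂, J±M) = (2,3,3,2,1,1)
P² = 72/35
sum k=2..3:
  [2] +1/4 = 1/4
  [3] −1/6 = -1/6
S = 1/12
C² = P²·S² = 1/70 ; C = +0.119523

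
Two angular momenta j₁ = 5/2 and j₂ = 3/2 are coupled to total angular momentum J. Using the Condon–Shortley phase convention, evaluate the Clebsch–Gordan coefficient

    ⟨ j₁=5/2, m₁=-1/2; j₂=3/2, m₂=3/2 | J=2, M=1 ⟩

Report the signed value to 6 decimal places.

+√(9/28) ≈ +0.566947

j₁+j₂−J=2  J+j₁−j₂=3  J−j₁+j₂=1  j₁+j₂+J+1=7
(j₁±m₁, j₂±m₂, J±M) = (2,3,3,0,3,1)
P² = 36/7
sum k=2..2:
  [2] +1/4 = 1/4
S = 1/4
C² = P²·S² = 9/28 ; C = +0.566947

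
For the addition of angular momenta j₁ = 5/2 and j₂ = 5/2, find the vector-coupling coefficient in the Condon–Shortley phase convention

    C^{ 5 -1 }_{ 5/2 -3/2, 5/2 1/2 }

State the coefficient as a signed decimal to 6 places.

+√(5/21) = +0.487950

√[11·0!5!5!/11! · 1!4!3!2!4!6!] = √(138240/7)
  +(−1)^0/∏(0,0,4,3,1,2)! = 1/288  (running 1/288)
⟨..|..⟩ = √(138240/7)·(1/288) = +0.487950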